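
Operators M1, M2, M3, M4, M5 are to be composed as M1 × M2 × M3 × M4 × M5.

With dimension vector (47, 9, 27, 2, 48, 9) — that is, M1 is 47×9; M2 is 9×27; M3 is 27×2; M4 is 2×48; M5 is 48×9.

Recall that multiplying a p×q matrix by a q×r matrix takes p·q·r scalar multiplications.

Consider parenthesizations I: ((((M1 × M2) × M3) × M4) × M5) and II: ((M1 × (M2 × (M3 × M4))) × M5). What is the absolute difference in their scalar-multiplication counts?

16089

Order I = ((((M1 × M2) × M3) × M4) × M5): (M1 × M2): 47×9 by 9×27 → 47×27, cost 47·9·27 = 11421; ((M1 × M2) × M3): 47×27 by 27×2 → 47×2, cost 47·27·2 = 2538; cumulative 13959; (((M1 × M2) × M3) × M4): 47×2 by 2×48 → 47×48, cost 47·2·48 = 4512; cumulative 18471; ((((M1 × M2) × M3) × M4) × M5): 47×48 by 48×9 → 47×9, cost 47·48·9 = 20304; cumulative 38775. Total 38775.
Order II = ((M1 × (M2 × (M3 × M4))) × M5): (M3 × M4): 27×2 by 2×48 → 27×48, cost 27·2·48 = 2592; (M2 × (M3 × M4)): 9×27 by 27×48 → 9×48, cost 9·27·48 = 11664; cumulative 14256; (M1 × (M2 × (M3 × M4))): 47×9 by 9×48 → 47×48, cost 47·9·48 = 20304; cumulative 34560; ((M1 × (M2 × (M3 × M4))) × M5): 47×48 by 48×9 → 47×9, cost 47·48·9 = 20304; cumulative 54864. Total 54864.
Difference: |38775 − 54864| = 16089.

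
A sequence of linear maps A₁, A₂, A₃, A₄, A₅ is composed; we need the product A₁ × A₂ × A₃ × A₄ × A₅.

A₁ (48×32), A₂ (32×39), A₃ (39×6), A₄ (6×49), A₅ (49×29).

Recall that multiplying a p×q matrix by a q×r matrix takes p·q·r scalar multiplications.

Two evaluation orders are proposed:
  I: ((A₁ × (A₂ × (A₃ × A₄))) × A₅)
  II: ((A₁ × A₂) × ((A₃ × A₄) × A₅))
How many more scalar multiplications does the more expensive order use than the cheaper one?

Order I = ((A₁ × (A₂ × (A₃ × A₄))) × A₅): (A₃ × A₄): 39×6 by 6×49 → 39×49, cost 39·6·49 = 11466; (A₂ × (A₃ × A₄)): 32×39 by 39×49 → 32×49, cost 32·39·49 = 61152; cumulative 72618; (A₁ × (A₂ × (A₃ × A₄))): 48×32 by 32×49 → 48×49, cost 48·32·49 = 75264; cumulative 147882; ((A₁ × (A₂ × (A₃ × A₄))) × A₅): 48×49 by 49×29 → 48×29, cost 48·49·29 = 68208; cumulative 216090. Total 216090.
Order II = ((A₁ × A₂) × ((A₃ × A₄) × A₅)): (A₁ × A₂): 48×32 by 32×39 → 48×39, cost 48·32·39 = 59904; (A₃ × A₄): 39×6 by 6×49 → 39×49, cost 39·6·49 = 11466; ((A₃ × A₄) × A₅): 39×49 by 49×29 → 39×29, cost 39·49·29 = 55419; cumulative 66885; ((A₁ × A₂) × ((A₃ × A₄) × A₅)): 48×39 by 39×29 → 48×29, cost 48·39·29 = 54288; cumulative 181077. Total 181077.
Difference: |216090 − 181077| = 35013.

35013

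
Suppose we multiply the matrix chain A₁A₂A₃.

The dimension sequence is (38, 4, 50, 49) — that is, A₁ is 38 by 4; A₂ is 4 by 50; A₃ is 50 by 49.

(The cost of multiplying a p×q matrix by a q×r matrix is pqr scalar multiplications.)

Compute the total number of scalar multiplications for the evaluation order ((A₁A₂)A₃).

(A₁A₂): 38×4 by 4×50 → 38×50, cost 38·4·50 = 7600
((A₁A₂)A₃): 38×50 by 50×49 → 38×49, cost 38·50·49 = 93100; cumulative 100700
Total: 100700 scalar multiplications.

100700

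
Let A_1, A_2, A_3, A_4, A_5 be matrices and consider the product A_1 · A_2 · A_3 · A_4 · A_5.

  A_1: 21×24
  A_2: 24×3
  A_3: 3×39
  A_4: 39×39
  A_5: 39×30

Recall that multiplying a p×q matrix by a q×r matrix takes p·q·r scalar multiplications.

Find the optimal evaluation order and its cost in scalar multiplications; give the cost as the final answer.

11475

Adjacent pairs: A_1A_2 = 21·24·3 = 1512; A_2A_3 = 24·3·39 = 2808; A_3A_4 = 3·39·39 = 4563; A_4A_5 = 39·39·30 = 45630.
Length 3: A_1..A_3: k=1: 0+2808+21·24·39=22464; k=2: 1512+0+21·3·39=3969 → min 3969 | A_2..A_4: k=2: 0+4563+24·3·39=7371; k=3: 2808+0+24·39·39=39312 → min 7371 | A_3..A_5: k=3: 0+45630+3·39·30=49140; k=4: 4563+0+3·39·30=8073 → min 8073.
Length 4: A_1..A_4: k=1: 0+7371+21·24·39=27027; k=2: 1512+4563+21·3·39=8532; k=3: 3969+0+21·39·39=35910 → min 8532 | A_2..A_5: k=2: 0+8073+24·3·30=10233; k=3: 2808+45630+24·39·30=76518; k=4: 7371+0+24·39·30=35451 → min 10233.
Length 5: A_1..A_5: k=1: 0+10233+21·24·30=25353; k=2: 1512+8073+21·3·30=11475; k=3: 3969+45630+21·39·30=74169; k=4: 8532+0+21·39·30=33102 → min 11475.
Optimal parenthesization: ((A_1 · A_2) · ((A_3 · A_4) · A_5)) with cost 11475.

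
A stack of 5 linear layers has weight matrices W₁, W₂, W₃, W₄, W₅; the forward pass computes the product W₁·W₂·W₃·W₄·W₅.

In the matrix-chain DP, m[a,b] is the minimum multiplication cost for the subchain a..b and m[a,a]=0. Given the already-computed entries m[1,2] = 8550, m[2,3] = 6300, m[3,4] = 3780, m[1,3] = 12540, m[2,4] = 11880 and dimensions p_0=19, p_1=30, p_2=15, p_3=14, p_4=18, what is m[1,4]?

m[1,4] = min over k∈[1,3] of m[1,k]+m[k+1,4]+p_{0}·p_k·p_{4}.
k=1: 0 + 11880 + 19·30·18 = 22140; k=2: 8550 + 3780 + 19·15·18 = 17460; k=3: 12540 + 0 + 19·14·18 = 17328.
Minimum: 17328 at k=3.

17328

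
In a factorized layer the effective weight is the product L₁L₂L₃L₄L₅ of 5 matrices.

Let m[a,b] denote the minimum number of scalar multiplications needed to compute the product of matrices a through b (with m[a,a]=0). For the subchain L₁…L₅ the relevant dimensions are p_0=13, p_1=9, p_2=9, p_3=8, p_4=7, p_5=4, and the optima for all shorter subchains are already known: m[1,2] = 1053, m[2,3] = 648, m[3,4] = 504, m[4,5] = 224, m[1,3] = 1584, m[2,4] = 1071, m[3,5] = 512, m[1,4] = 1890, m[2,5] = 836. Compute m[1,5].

m[1,5] = min over k∈[1,4] of m[1,k]+m[k+1,5]+p_{0}·p_k·p_{5}.
k=1: 0 + 836 + 13·9·4 = 1304; k=2: 1053 + 512 + 13·9·4 = 2033; k=3: 1584 + 224 + 13·8·4 = 2224; k=4: 1890 + 0 + 13·7·4 = 2254.
Minimum: 1304 at k=1.

1304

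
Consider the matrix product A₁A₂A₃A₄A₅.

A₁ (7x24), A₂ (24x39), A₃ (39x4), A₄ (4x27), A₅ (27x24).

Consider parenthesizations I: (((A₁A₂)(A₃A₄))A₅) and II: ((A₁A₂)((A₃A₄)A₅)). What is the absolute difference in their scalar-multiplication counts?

19917

Order I = (((A₁A₂)(A₃A₄))A₅): (A₁A₂): 7×24 by 24×39 → 7×39, cost 7·24·39 = 6552; (A₃A₄): 39×4 by 4×27 → 39×27, cost 39·4·27 = 4212; ((A₁A₂)(A₃A₄)): 7×39 by 39×27 → 7×27, cost 7·39·27 = 7371; cumulative 18135; (((A₁A₂)(A₃A₄))A₅): 7×27 by 27×24 → 7×24, cost 7·27·24 = 4536; cumulative 22671. Total 22671.
Order II = ((A₁A₂)((A₃A₄)A₅)): (A₁A₂): 7×24 by 24×39 → 7×39, cost 7·24·39 = 6552; (A₃A₄): 39×4 by 4×27 → 39×27, cost 39·4·27 = 4212; ((A₃A₄)A₅): 39×27 by 27×24 → 39×24, cost 39·27·24 = 25272; cumulative 29484; ((A₁A₂)((A₃A₄)A₅)): 7×39 by 39×24 → 7×24, cost 7·39·24 = 6552; cumulative 42588. Total 42588.
Difference: |22671 − 42588| = 19917.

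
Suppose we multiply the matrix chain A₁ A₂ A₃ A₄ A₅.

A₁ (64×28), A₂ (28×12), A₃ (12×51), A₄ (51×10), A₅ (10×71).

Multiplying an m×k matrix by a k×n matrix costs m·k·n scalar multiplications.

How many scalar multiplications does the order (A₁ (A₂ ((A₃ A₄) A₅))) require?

(A₃ A₄): 12×51 by 51×10 → 12×10, cost 12·51·10 = 6120
((A₃ A₄) A₅): 12×10 by 10×71 → 12×71, cost 12·10·71 = 8520; cumulative 14640
(A₂ ((A₃ A₄) A₅)): 28×12 by 12×71 → 28×71, cost 28·12·71 = 23856; cumulative 38496
(A₁ (A₂ ((A₃ A₄) A₅))): 64×28 by 28×71 → 64×71, cost 64·28·71 = 127232; cumulative 165728
Total: 165728 scalar multiplications.

165728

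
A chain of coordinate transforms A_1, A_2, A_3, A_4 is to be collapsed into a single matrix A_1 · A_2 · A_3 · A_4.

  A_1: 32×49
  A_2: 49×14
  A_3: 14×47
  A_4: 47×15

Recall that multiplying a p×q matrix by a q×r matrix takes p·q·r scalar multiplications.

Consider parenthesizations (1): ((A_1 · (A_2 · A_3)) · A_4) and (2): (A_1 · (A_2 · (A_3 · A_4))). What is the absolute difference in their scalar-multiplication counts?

Order (1) = ((A_1 · (A_2 · A_3)) · A_4): (A_2 · A_3): 49×14 by 14×47 → 49×47, cost 49·14·47 = 32242; (A_1 · (A_2 · A_3)): 32×49 by 49×47 → 32×47, cost 32·49·47 = 73696; cumulative 105938; ((A_1 · (A_2 · A_3)) · A_4): 32×47 by 47×15 → 32×15, cost 32·47·15 = 22560; cumulative 128498. Total 128498.
Order (2) = (A_1 · (A_2 · (A_3 · A_4))): (A_3 · A_4): 14×47 by 47×15 → 14×15, cost 14·47·15 = 9870; (A_2 · (A_3 · A_4)): 49×14 by 14×15 → 49×15, cost 49·14·15 = 10290; cumulative 20160; (A_1 · (A_2 · (A_3 · A_4))): 32×49 by 49×15 → 32×15, cost 32·49·15 = 23520; cumulative 43680. Total 43680.
Difference: |128498 − 43680| = 84818.

84818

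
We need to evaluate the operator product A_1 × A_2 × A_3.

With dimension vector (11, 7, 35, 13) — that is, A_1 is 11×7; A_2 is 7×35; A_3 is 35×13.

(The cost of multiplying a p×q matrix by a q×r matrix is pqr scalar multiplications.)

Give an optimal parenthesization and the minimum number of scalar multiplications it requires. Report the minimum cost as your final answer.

(A_1 × (A_2 × A_3)): cost 4186.
((A_1 × A_2) × A_3): cost 7700.
Optimal: (A_1 × (A_2 × A_3)) with cost 4186.

4186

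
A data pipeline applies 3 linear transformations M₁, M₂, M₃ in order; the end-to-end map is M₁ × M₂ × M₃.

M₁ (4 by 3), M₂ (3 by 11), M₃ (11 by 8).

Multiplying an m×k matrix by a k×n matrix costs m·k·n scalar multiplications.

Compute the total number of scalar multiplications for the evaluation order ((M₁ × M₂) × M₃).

(M₁ × M₂): 4×3 by 3×11 → 4×11, cost 4·3·11 = 132
((M₁ × M₂) × M₃): 4×11 by 11×8 → 4×8, cost 4·11·8 = 352; cumulative 484
Total: 484 scalar multiplications.

484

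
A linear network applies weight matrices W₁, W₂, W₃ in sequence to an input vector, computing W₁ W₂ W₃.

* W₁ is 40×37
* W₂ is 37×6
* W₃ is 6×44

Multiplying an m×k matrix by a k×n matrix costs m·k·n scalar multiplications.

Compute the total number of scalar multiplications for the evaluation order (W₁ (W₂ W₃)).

(W₂ W₃): 37×6 by 6×44 → 37×44, cost 37·6·44 = 9768
(W₁ (W₂ W₃)): 40×37 by 37×44 → 40×44, cost 40·37·44 = 65120; cumulative 74888
Total: 74888 scalar multiplications.

74888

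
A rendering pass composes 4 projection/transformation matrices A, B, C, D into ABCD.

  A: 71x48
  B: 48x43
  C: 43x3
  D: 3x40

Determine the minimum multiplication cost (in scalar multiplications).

Adjacent pairs: AB = 71·48·43 = 146544; BC = 48·43·3 = 6192; CD = 43·3·40 = 5160.
Length 3: A..C: k=1: 0+6192+71·48·3=16416; k=2: 146544+0+71·43·3=155703 → min 16416 | B..D: k=2: 0+5160+48·43·40=87720; k=3: 6192+0+48·3·40=11952 → min 11952.
Length 4: A..D: k=1: 0+11952+71·48·40=148272; k=2: 146544+5160+71·43·40=273824; k=3: 16416+0+71·3·40=24936 → min 24936.
Optimal order: ((A(BC))D) with cost 24936.

24936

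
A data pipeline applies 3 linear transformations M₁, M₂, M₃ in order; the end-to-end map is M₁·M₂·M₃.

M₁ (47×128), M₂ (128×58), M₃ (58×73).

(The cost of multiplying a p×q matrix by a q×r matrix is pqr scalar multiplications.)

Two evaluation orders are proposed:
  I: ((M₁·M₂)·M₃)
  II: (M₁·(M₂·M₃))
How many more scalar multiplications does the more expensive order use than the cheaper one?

Order I = ((M₁·M₂)·M₃): (M₁·M₂): 47×128 by 128×58 → 47×58, cost 47·128·58 = 348928; ((M₁·M₂)·M₃): 47×58 by 58×73 → 47×73, cost 47·58·73 = 198998; cumulative 547926. Total 547926.
Order II = (M₁·(M₂·M₃)): (M₂·M₃): 128×58 by 58×73 → 128×73, cost 128·58·73 = 541952; (M₁·(M₂·M₃)): 47×128 by 128×73 → 47×73, cost 47·128·73 = 439168; cumulative 981120. Total 981120.
Difference: |547926 − 981120| = 433194.

433194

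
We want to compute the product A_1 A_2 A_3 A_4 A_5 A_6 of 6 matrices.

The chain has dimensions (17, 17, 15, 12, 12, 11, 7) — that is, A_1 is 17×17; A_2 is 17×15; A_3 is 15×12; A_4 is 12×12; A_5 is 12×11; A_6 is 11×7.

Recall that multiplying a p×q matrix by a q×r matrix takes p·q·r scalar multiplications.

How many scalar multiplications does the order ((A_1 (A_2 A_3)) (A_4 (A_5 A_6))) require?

9888

(A_2 A_3): 17×15 by 15×12 → 17×12, cost 17·15·12 = 3060
(A_1 (A_2 A_3)): 17×17 by 17×12 → 17×12, cost 17·17·12 = 3468; cumulative 6528
(A_5 A_6): 12×11 by 11×7 → 12×7, cost 12·11·7 = 924
(A_4 (A_5 A_6)): 12×12 by 12×7 → 12×7, cost 12·12·7 = 1008; cumulative 1932
((A_1 (A_2 A_3)) (A_4 (A_5 A_6))): 17×12 by 12×7 → 17×7, cost 17·12·7 = 1428; cumulative 9888
Total: 9888 scalar multiplications.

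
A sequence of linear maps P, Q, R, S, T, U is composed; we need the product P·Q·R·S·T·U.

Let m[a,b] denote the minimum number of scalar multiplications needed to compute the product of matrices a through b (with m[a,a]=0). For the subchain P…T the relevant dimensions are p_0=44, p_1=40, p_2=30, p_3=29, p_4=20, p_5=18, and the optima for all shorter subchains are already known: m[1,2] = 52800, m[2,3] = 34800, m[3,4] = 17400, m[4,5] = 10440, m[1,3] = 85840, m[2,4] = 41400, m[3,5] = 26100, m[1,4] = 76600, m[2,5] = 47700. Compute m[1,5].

79380

m[1,5] = min over k∈[1,4] of m[1,k]+m[k+1,5]+p_{0}·p_k·p_{5}.
k=1: 0 + 47700 + 44·40·18 = 79380; k=2: 52800 + 26100 + 44·30·18 = 102660; k=3: 85840 + 10440 + 44·29·18 = 119248; k=4: 76600 + 0 + 44·20·18 = 92440.
Minimum: 79380 at k=1.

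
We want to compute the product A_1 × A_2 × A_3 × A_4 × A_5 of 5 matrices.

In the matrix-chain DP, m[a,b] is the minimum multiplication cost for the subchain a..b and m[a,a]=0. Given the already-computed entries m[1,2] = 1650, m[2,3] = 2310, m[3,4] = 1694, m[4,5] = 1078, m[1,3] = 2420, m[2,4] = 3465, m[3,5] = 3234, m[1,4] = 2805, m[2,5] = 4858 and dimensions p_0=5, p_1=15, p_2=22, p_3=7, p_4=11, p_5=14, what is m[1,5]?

3575

m[1,5] = min over k∈[1,4] of m[1,k]+m[k+1,5]+p_{0}·p_k·p_{5}.
k=1: 0 + 4858 + 5·15·14 = 5908; k=2: 1650 + 3234 + 5·22·14 = 6424; k=3: 2420 + 1078 + 5·7·14 = 3988; k=4: 2805 + 0 + 5·11·14 = 3575.
Minimum: 3575 at k=4.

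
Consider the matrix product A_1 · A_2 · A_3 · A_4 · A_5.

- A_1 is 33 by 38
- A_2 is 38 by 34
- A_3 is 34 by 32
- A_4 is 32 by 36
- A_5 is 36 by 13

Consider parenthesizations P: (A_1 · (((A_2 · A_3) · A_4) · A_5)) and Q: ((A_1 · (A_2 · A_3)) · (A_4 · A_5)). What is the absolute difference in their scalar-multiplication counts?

Order P = (A_1 · (((A_2 · A_3) · A_4) · A_5)): (A_2 · A_3): 38×34 by 34×32 → 38×32, cost 38·34·32 = 41344; ((A_2 · A_3) · A_4): 38×32 by 32×36 → 38×36, cost 38·32·36 = 43776; cumulative 85120; (((A_2 · A_3) · A_4) · A_5): 38×36 by 36×13 → 38×13, cost 38·36·13 = 17784; cumulative 102904; (A_1 · (((A_2 · A_3) · A_4) · A_5)): 33×38 by 38×13 → 33×13, cost 33·38·13 = 16302; cumulative 119206. Total 119206.
Order Q = ((A_1 · (A_2 · A_3)) · (A_4 · A_5)): (A_2 · A_3): 38×34 by 34×32 → 38×32, cost 38·34·32 = 41344; (A_1 · (A_2 · A_3)): 33×38 by 38×32 → 33×32, cost 33·38·32 = 40128; cumulative 81472; (A_4 · A_5): 32×36 by 36×13 → 32×13, cost 32·36·13 = 14976; ((A_1 · (A_2 · A_3)) · (A_4 · A_5)): 33×32 by 32×13 → 33×13, cost 33·32·13 = 13728; cumulative 110176. Total 110176.
Difference: |119206 − 110176| = 9030.

9030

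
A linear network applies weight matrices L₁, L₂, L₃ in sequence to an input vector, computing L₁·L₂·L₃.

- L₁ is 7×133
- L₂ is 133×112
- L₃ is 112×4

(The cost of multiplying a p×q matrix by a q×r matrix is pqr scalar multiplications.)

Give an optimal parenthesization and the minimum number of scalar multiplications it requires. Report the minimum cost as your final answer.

63308

(L₁·(L₂·L₃)): cost 63308.
((L₁·L₂)·L₃): cost 107408.
Optimal: (L₁·(L₂·L₃)) with cost 63308.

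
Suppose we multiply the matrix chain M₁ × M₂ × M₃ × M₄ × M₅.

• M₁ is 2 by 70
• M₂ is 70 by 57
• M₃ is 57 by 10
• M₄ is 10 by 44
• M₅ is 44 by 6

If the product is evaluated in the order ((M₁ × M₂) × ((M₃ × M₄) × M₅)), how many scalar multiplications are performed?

48792

(M₁ × M₂): 2×70 by 70×57 → 2×57, cost 2·70·57 = 7980
(M₃ × M₄): 57×10 by 10×44 → 57×44, cost 57·10·44 = 25080
((M₃ × M₄) × M₅): 57×44 by 44×6 → 57×6, cost 57·44·6 = 15048; cumulative 40128
((M₁ × M₂) × ((M₃ × M₄) × M₅)): 2×57 by 57×6 → 2×6, cost 2·57·6 = 684; cumulative 48792
Total: 48792 scalar multiplications.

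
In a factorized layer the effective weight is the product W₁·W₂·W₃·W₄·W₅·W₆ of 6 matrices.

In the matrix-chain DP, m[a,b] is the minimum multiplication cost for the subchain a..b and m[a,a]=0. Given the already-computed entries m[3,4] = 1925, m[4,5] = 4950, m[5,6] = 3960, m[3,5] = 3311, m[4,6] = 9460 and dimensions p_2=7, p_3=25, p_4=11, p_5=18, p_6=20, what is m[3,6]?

m[3,6] = min over k∈[3,5] of m[3,k]+m[k+1,6]+p_{2}·p_k·p_{6}.
k=3: 0 + 9460 + 7·25·20 = 12960; k=4: 1925 + 3960 + 7·11·20 = 7425; k=5: 3311 + 0 + 7·18·20 = 5831.
Minimum: 5831 at k=5.

5831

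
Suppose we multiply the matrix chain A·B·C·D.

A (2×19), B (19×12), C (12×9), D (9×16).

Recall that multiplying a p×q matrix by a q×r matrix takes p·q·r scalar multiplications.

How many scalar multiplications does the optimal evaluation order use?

Adjacent pairs: AB = 2·19·12 = 456; BC = 19·12·9 = 2052; CD = 12·9·16 = 1728.
Length 3: A..C: k=1: 0+2052+2·19·9=2394; k=2: 456+0+2·12·9=672 → min 672 | B..D: k=2: 0+1728+19·12·16=5376; k=3: 2052+0+19·9·16=4788 → min 4788.
Length 4: A..D: k=1: 0+4788+2·19·16=5396; k=2: 456+1728+2·12·16=2568; k=3: 672+0+2·9·16=960 → min 960.
Optimal order: (((A·B)·C)·D) with cost 960.

960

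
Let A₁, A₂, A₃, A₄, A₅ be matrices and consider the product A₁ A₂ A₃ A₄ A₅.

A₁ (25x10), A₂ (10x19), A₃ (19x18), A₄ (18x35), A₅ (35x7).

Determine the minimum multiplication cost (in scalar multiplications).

Adjacent pairs: A₁A₂ = 25·10·19 = 4750; A₂A₃ = 10·19·18 = 3420; A₃A₄ = 19·18·35 = 11970; A₄A₅ = 18·35·7 = 4410.
Length 3: A₁..A₃: k=1: 0+3420+25·10·18=7920; k=2: 4750+0+25·19·18=13300 → min 7920 | A₂..A₄: k=2: 0+11970+10·19·35=18620; k=3: 3420+0+10·18·35=9720 → min 9720 | A₃..A₅: k=3: 0+4410+19·18·7=6804; k=4: 11970+0+19·35·7=16625 → min 6804.
Length 4: A₁..A₄: k=1: 0+9720+25·10·35=18470; k=2: 4750+11970+25·19·35=33345; k=3: 7920+0+25·18·35=23670 → min 18470 | A₂..A₅: k=2: 0+6804+10·19·7=8134; k=3: 3420+4410+10·18·7=9090; k=4: 9720+0+10·35·7=12170 → min 8134.
Length 5: A₁..A₅: k=1: 0+8134+25·10·7=9884; k=2: 4750+6804+25·19·7=14879; k=3: 7920+4410+25·18·7=15480; k=4: 18470+0+25·35·7=24595 → min 9884.
Optimal order: (A₁ (A₂ (A₃ (A₄ A₅)))) with cost 9884.

9884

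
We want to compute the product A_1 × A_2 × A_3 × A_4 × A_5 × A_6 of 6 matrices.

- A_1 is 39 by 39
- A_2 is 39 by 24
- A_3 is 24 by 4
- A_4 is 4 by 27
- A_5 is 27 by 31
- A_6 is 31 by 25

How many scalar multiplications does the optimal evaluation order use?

20176

Adjacent pairs: A_1A_2 = 39·39·24 = 36504; A_2A_3 = 39·24·4 = 3744; A_3A_4 = 24·4·27 = 2592; A_4A_5 = 4·27·31 = 3348; A_5A_6 = 27·31·25 = 20925.
Length 3: A_1..A_3: k=1: 0+3744+39·39·4=9828; k=2: 36504+0+39·24·4=40248 → min 9828 | A_2..A_4: k=2: 0+2592+39·24·27=27864; k=3: 3744+0+39·4·27=7956 → min 7956 | A_3..A_5: k=3: 0+3348+24·4·31=6324; k=4: 2592+0+24·27·31=22680 → min 6324 | A_4..A_6: k=4: 0+20925+4·27·25=23625; k=5: 3348+0+4·31·25=6448 → min 6448.
Length 4: A_1..A_4: k=1: 0+7956+39·39·27=49023; k=2: 36504+2592+39·24·27=64368; k=3: 9828+0+39·4·27=14040 → min 14040 | A_2..A_5: k=2: 0+6324+39·24·31=35340; k=3: 3744+3348+39·4·31=11928; k=4: 7956+0+39·27·31=40599 → min 11928 | A_3..A_6: k=3: 0+6448+24·4·25=8848; k=4: 2592+20925+24·27·25=39717; k=5: 6324+0+24·31·25=24924 → min 8848.
Length 5: A_1..A_5: k=1: 0+11928+39·39·31=59079; k=2: 36504+6324+39·24·31=71844; k=3: 9828+3348+39·4·31=18012; k=4: 14040+0+39·27·31=46683 → min 18012 | A_2..A_6: k=2: 0+8848+39·24·25=32248; k=3: 3744+6448+39·4·25=14092; k=4: 7956+20925+39·27·25=55206; k=5: 11928+0+39·31·25=42153 → min 14092.
Length 6: A_1..A_6: k=1: 0+14092+39·39·25=52117; k=2: 36504+8848+39·24·25=68752; k=3: 9828+6448+39·4·25=20176; k=4: 14040+20925+39·27·25=61290; k=5: 18012+0+39·31·25=48237 → min 20176.
Optimal order: ((A_1 × (A_2 × A_3)) × ((A_4 × A_5) × A_6)) with cost 20176.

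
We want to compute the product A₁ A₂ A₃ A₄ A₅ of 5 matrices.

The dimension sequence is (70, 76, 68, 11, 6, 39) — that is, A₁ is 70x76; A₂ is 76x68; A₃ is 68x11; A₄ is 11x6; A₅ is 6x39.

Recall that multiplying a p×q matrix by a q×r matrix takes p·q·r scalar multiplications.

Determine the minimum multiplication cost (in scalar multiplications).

Adjacent pairs: A₁A₂ = 70·76·68 = 361760; A₂A₃ = 76·68·11 = 56848; A₃A₄ = 68·11·6 = 4488; A₄A₅ = 11·6·39 = 2574.
Length 3: A₁..A₃: k=1: 0+56848+70·76·11=115368; k=2: 361760+0+70·68·11=414120 → min 115368 | A₂..A₄: k=2: 0+4488+76·68·6=35496; k=3: 56848+0+76·11·6=61864 → min 35496 | A₃..A₅: k=3: 0+2574+68·11·39=31746; k=4: 4488+0+68·6·39=20400 → min 20400.
Length 4: A₁..A₄: k=1: 0+35496+70·76·6=67416; k=2: 361760+4488+70·68·6=394808; k=3: 115368+0+70·11·6=119988 → min 67416 | A₂..A₅: k=2: 0+20400+76·68·39=221952; k=3: 56848+2574+76·11·39=92026; k=4: 35496+0+76·6·39=53280 → min 53280.
Length 5: A₁..A₅: k=1: 0+53280+70·76·39=260760; k=2: 361760+20400+70·68·39=567800; k=3: 115368+2574+70·11·39=147972; k=4: 67416+0+70·6·39=83796 → min 83796.
Optimal order: ((A₁ (A₂ (A₃ A₄))) A₅) with cost 83796.

83796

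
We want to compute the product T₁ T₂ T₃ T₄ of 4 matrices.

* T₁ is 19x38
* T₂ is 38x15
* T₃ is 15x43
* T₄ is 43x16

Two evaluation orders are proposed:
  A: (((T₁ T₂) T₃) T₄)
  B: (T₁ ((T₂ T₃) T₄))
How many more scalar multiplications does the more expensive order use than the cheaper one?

26049

Order A = (((T₁ T₂) T₃) T₄): (T₁ T₂): 19×38 by 38×15 → 19×15, cost 19·38·15 = 10830; ((T₁ T₂) T₃): 19×15 by 15×43 → 19×43, cost 19·15·43 = 12255; cumulative 23085; (((T₁ T₂) T₃) T₄): 19×43 by 43×16 → 19×16, cost 19·43·16 = 13072; cumulative 36157. Total 36157.
Order B = (T₁ ((T₂ T₃) T₄)): (T₂ T₃): 38×15 by 15×43 → 38×43, cost 38·15·43 = 24510; ((T₂ T₃) T₄): 38×43 by 43×16 → 38×16, cost 38·43·16 = 26144; cumulative 50654; (T₁ ((T₂ T₃) T₄)): 19×38 by 38×16 → 19×16, cost 19·38·16 = 11552; cumulative 62206. Total 62206.
Difference: |36157 − 62206| = 26049.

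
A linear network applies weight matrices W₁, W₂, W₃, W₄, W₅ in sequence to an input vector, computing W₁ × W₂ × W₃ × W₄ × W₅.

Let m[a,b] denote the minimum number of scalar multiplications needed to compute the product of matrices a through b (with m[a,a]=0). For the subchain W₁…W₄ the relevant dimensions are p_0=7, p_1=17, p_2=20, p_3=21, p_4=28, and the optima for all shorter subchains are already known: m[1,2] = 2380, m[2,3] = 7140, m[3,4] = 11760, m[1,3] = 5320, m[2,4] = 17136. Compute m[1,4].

m[1,4] = min over k∈[1,3] of m[1,k]+m[k+1,4]+p_{0}·p_k·p_{4}.
k=1: 0 + 17136 + 7·17·28 = 20468; k=2: 2380 + 11760 + 7·20·28 = 18060; k=3: 5320 + 0 + 7·21·28 = 9436.
Minimum: 9436 at k=3.

9436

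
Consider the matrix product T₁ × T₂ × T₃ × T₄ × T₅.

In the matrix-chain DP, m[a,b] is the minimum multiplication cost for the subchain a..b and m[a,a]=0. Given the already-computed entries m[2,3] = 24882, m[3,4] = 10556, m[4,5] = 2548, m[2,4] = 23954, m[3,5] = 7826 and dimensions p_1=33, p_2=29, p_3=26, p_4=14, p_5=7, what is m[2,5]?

14525

m[2,5] = min over k∈[2,4] of m[2,k]+m[k+1,5]+p_{1}·p_k·p_{5}.
k=2: 0 + 7826 + 33·29·7 = 14525; k=3: 24882 + 2548 + 33·26·7 = 33436; k=4: 23954 + 0 + 33·14·7 = 27188.
Minimum: 14525 at k=2.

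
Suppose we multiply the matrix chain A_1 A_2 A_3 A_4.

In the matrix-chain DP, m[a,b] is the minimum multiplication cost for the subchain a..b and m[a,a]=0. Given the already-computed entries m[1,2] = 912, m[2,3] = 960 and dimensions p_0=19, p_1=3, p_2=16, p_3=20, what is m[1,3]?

m[1,3] = min over k∈[1,2] of m[1,k]+m[k+1,3]+p_{0}·p_k·p_{3}.
k=1: 0 + 960 + 19·3·20 = 2100; k=2: 912 + 0 + 19·16·20 = 6992.
Minimum: 2100 at k=1.

2100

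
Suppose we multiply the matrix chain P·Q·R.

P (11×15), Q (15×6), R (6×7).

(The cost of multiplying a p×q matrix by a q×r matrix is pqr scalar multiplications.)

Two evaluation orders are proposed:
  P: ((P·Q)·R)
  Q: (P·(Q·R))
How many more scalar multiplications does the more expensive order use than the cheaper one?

Order P = ((P·Q)·R): (P·Q): 11×15 by 15×6 → 11×6, cost 11·15·6 = 990; ((P·Q)·R): 11×6 by 6×7 → 11×7, cost 11·6·7 = 462; cumulative 1452. Total 1452.
Order Q = (P·(Q·R)): (Q·R): 15×6 by 6×7 → 15×7, cost 15·6·7 = 630; (P·(Q·R)): 11×15 by 15×7 → 11×7, cost 11·15·7 = 1155; cumulative 1785. Total 1785.
Difference: |1452 − 1785| = 333.

333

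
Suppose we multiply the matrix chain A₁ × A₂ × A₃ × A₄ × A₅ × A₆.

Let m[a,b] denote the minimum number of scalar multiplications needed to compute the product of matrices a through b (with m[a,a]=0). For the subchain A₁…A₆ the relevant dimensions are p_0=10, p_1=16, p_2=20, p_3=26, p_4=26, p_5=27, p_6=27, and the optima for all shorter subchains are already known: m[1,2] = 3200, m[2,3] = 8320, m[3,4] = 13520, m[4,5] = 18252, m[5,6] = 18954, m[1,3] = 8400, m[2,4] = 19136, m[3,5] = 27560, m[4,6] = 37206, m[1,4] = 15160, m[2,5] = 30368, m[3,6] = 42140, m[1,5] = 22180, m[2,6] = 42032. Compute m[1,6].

m[1,6] = min over k∈[1,5] of m[1,k]+m[k+1,6]+p_{0}·p_k·p_{6}.
k=1: 0 + 42032 + 10·16·27 = 46352; k=2: 3200 + 42140 + 10·20·27 = 50740; k=3: 8400 + 37206 + 10·26·27 = 52626; k=4: 15160 + 18954 + 10·26·27 = 41134; k=5: 22180 + 0 + 10·27·27 = 29470.
Minimum: 29470 at k=5.

29470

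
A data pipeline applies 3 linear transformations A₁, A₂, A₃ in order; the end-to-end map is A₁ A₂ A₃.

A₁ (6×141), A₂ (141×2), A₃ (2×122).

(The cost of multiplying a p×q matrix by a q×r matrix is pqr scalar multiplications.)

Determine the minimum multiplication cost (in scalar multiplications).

Order (A₁ (A₂ A₃)): (A₂ A₃): 141×2 by 2×122 → 141×122, cost 141·2·122 = 34404; (A₁ (A₂ A₃)): 6×141 by 141×122 → 6×122, cost 6·141·122 = 103212; cumulative 137616. Total 137616.
Order ((A₁ A₂) A₃): (A₁ A₂): 6×141 by 141×2 → 6×2, cost 6·141·2 = 1692; ((A₁ A₂) A₃): 6×2 by 2×122 → 6×122, cost 6·2·122 = 1464; cumulative 3156. Total 3156.
Minimum: 3156.

3156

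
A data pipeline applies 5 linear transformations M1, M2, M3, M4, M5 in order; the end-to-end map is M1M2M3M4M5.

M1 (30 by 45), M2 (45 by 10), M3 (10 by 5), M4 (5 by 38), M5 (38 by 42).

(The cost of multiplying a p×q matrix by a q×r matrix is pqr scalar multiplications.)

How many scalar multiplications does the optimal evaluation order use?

23280

Adjacent pairs: M1M2 = 30·45·10 = 13500; M2M3 = 45·10·5 = 2250; M3M4 = 10·5·38 = 1900; M4M5 = 5·38·42 = 7980.
Length 3: M1..M3: k=1: 0+2250+30·45·5=9000; k=2: 13500+0+30·10·5=15000 → min 9000 | M2..M4: k=2: 0+1900+45·10·38=19000; k=3: 2250+0+45·5·38=10800 → min 10800 | M3..M5: k=3: 0+7980+10·5·42=10080; k=4: 1900+0+10·38·42=17860 → min 10080.
Length 4: M1..M4: k=1: 0+10800+30·45·38=62100; k=2: 13500+1900+30·10·38=26800; k=3: 9000+0+30·5·38=14700 → min 14700 | M2..M5: k=2: 0+10080+45·10·42=28980; k=3: 2250+7980+45·5·42=19680; k=4: 10800+0+45·38·42=82620 → min 19680.
Length 5: M1..M5: k=1: 0+19680+30·45·42=76380; k=2: 13500+10080+30·10·42=36180; k=3: 9000+7980+30·5·42=23280; k=4: 14700+0+30·38·42=62580 → min 23280.
Optimal order: ((M1(M2M3))(M4M5)) with cost 23280.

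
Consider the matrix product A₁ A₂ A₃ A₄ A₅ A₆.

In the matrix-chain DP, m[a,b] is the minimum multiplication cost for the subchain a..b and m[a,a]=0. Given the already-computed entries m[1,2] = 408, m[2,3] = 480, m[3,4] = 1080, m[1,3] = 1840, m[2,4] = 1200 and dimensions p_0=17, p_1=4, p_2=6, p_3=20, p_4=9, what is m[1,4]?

1812

m[1,4] = min over k∈[1,3] of m[1,k]+m[k+1,4]+p_{0}·p_k·p_{4}.
k=1: 0 + 1200 + 17·4·9 = 1812; k=2: 408 + 1080 + 17·6·9 = 2406; k=3: 1840 + 0 + 17·20·9 = 4900.
Minimum: 1812 at k=1.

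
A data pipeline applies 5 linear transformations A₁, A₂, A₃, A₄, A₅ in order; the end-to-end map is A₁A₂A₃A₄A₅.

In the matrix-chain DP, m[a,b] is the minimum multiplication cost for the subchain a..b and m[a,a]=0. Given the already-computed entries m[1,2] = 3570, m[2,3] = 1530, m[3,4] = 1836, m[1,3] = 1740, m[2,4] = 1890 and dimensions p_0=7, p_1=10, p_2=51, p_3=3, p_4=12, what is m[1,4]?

m[1,4] = min over k∈[1,3] of m[1,k]+m[k+1,4]+p_{0}·p_k·p_{4}.
k=1: 0 + 1890 + 7·10·12 = 2730; k=2: 3570 + 1836 + 7·51·12 = 9690; k=3: 1740 + 0 + 7·3·12 = 1992.
Minimum: 1992 at k=3.

1992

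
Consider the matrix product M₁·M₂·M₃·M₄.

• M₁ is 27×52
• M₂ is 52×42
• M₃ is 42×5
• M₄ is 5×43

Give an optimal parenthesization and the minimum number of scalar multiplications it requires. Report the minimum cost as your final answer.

23745

Adjacent pairs: M₁M₂ = 27·52·42 = 58968; M₂M₃ = 52·42·5 = 10920; M₃M₄ = 42·5·43 = 9030.
Length 3: M₁..M₃: k=1: 0+10920+27·52·5=17940; k=2: 58968+0+27·42·5=64638 → min 17940 | M₂..M₄: k=2: 0+9030+52·42·43=102942; k=3: 10920+0+52·5·43=22100 → min 22100.
Length 4: M₁..M₄: k=1: 0+22100+27·52·43=82472; k=2: 58968+9030+27·42·43=116760; k=3: 17940+0+27·5·43=23745 → min 23745.
Optimal parenthesization: ((M₁·(M₂·M₃))·M₄) with cost 23745.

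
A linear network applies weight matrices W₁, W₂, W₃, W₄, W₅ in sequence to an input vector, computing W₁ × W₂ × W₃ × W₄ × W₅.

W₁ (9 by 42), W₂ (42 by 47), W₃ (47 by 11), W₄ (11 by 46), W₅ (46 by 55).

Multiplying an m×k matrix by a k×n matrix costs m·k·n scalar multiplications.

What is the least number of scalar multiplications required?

49743

Adjacent pairs: W₁W₂ = 9·42·47 = 17766; W₂W₃ = 42·47·11 = 21714; W₃W₄ = 47·11·46 = 23782; W₄W₅ = 11·46·55 = 27830.
Length 3: W₁..W₃: k=1: 0+21714+9·42·11=25872; k=2: 17766+0+9·47·11=22419 → min 22419 | W₂..W₄: k=2: 0+23782+42·47·46=114586; k=3: 21714+0+42·11·46=42966 → min 42966 | W₃..W₅: k=3: 0+27830+47·11·55=56265; k=4: 23782+0+47·46·55=142692 → min 56265.
Length 4: W₁..W₄: k=1: 0+42966+9·42·46=60354; k=2: 17766+23782+9·47·46=61006; k=3: 22419+0+9·11·46=26973 → min 26973 | W₂..W₅: k=2: 0+56265+42·47·55=164835; k=3: 21714+27830+42·11·55=74954; k=4: 42966+0+42·46·55=149226 → min 74954.
Length 5: W₁..W₅: k=1: 0+74954+9·42·55=95744; k=2: 17766+56265+9·47·55=97296; k=3: 22419+27830+9·11·55=55694; k=4: 26973+0+9·46·55=49743 → min 49743.
Optimal order: ((((W₁ × W₂) × W₃) × W₄) × W₅) with cost 49743.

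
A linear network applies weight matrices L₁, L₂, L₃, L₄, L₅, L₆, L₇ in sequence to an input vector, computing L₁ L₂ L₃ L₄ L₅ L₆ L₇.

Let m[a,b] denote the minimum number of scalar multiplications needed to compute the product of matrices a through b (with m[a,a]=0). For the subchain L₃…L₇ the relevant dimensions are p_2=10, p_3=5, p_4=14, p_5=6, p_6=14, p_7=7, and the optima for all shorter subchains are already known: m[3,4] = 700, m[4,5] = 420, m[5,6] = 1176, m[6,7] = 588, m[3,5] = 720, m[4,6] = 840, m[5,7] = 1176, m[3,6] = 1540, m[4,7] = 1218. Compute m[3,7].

1568

m[3,7] = min over k∈[3,6] of m[3,k]+m[k+1,7]+p_{2}·p_k·p_{7}.
k=3: 0 + 1218 + 10·5·7 = 1568; k=4: 700 + 1176 + 10·14·7 = 2856; k=5: 720 + 588 + 10·6·7 = 1728; k=6: 1540 + 0 + 10·14·7 = 2520.
Minimum: 1568 at k=3.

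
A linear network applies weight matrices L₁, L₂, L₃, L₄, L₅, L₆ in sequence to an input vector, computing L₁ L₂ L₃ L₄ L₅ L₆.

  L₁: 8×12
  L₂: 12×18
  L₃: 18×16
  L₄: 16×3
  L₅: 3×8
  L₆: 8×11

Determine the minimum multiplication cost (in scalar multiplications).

Adjacent pairs: L₁L₂ = 8·12·18 = 1728; L₂L₃ = 12·18·16 = 3456; L₃L₄ = 18·16·3 = 864; L₄L₅ = 16·3·8 = 384; L₅L₆ = 3·8·11 = 264.
Length 3: L₁..L₃: k=1: 0+3456+8·12·16=4992; k=2: 1728+0+8·18·16=4032 → min 4032 | L₂..L₄: k=2: 0+864+12·18·3=1512; k=3: 3456+0+12·16·3=4032 → min 1512 | L₃..L₅: k=3: 0+384+18·16·8=2688; k=4: 864+0+18·3·8=1296 → min 1296 | L₄..L₆: k=4: 0+264+16·3·11=792; k=5: 384+0+16·8·11=1792 → min 792.
Length 4: L₁..L₄: k=1: 0+1512+8·12·3=1800; k=2: 1728+864+8·18·3=3024; k=3: 4032+0+8·16·3=4416 → min 1800 | L₂..L₅: k=2: 0+1296+12·18·8=3024; k=3: 3456+384+12·16·8=5376; k=4: 1512+0+12·3·8=1800 → min 1800 | L₃..L₆: k=3: 0+792+18·16·11=3960; k=4: 864+264+18·3·11=1722; k=5: 1296+0+18·8·11=2880 → min 1722.
Length 5: L₁..L₅: k=1: 0+1800+8·12·8=2568; k=2: 1728+1296+8·18·8=4176; k=3: 4032+384+8·16·8=5440; k=4: 1800+0+8·3·8=1992 → min 1992 | L₂..L₆: k=2: 0+1722+12·18·11=4098; k=3: 3456+792+12·16·11=6360; k=4: 1512+264+12·3·11=2172; k=5: 1800+0+12·8·11=2856 → min 2172.
Length 6: L₁..L₆: k=1: 0+2172+8·12·11=3228; k=2: 1728+1722+8·18·11=5034; k=3: 4032+792+8·16·11=6232; k=4: 1800+264+8·3·11=2328; k=5: 1992+0+8·8·11=2696 → min 2328.
Optimal order: ((L₁ (L₂ (L₃ L₄))) (L₅ L₆)) with cost 2328.

2328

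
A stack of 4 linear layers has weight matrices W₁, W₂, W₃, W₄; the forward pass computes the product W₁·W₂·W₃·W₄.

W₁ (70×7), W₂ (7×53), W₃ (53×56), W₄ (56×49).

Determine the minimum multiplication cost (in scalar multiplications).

Adjacent pairs: W₁W₂ = 70·7·53 = 25970; W₂W₃ = 7·53·56 = 20776; W₃W₄ = 53·56·49 = 145432.
Length 3: W₁..W₃: k=1: 0+20776+70·7·56=48216; k=2: 25970+0+70·53·56=233730 → min 48216 | W₂..W₄: k=2: 0+145432+7·53·49=163611; k=3: 20776+0+7·56·49=39984 → min 39984.
Length 4: W₁..W₄: k=1: 0+39984+70·7·49=63994; k=2: 25970+145432+70·53·49=353192; k=3: 48216+0+70·56·49=240296 → min 63994.
Optimal order: (W₁·((W₂·W₃)·W₄)) with cost 63994.

63994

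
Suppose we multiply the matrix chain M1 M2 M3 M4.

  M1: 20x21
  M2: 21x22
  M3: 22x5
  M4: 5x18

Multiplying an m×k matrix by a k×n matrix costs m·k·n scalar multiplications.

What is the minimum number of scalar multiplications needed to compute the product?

6210

Adjacent pairs: M1M2 = 20·21·22 = 9240; M2M3 = 21·22·5 = 2310; M3M4 = 22·5·18 = 1980.
Length 3: M1..M3: k=1: 0+2310+20·21·5=4410; k=2: 9240+0+20·22·5=11440 → min 4410 | M2..M4: k=2: 0+1980+21·22·18=10296; k=3: 2310+0+21·5·18=4200 → min 4200.
Length 4: M1..M4: k=1: 0+4200+20·21·18=11760; k=2: 9240+1980+20·22·18=19140; k=3: 4410+0+20·5·18=6210 → min 6210.
Optimal order: ((M1 (M2 M3)) M4) with cost 6210.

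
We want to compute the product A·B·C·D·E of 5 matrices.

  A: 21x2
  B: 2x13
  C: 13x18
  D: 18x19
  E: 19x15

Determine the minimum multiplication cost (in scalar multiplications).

Adjacent pairs: AB = 21·2·13 = 546; BC = 2·13·18 = 468; CD = 13·18·19 = 4446; DE = 18·19·15 = 5130.
Length 3: A..C: k=1: 0+468+21·2·18=1224; k=2: 546+0+21·13·18=5460 → min 1224 | B..D: k=2: 0+4446+2·13·19=4940; k=3: 468+0+2·18·19=1152 → min 1152 | C..E: k=3: 0+5130+13·18·15=8640; k=4: 4446+0+13·19·15=8151 → min 8151.
Length 4: A..D: k=1: 0+1152+21·2·19=1950; k=2: 546+4446+21·13·19=10179; k=3: 1224+0+21·18·19=8406 → min 1950 | B..E: k=2: 0+8151+2·13·15=8541; k=3: 468+5130+2·18·15=6138; k=4: 1152+0+2·19·15=1722 → min 1722.
Length 5: A..E: k=1: 0+1722+21·2·15=2352; k=2: 546+8151+21·13·15=12792; k=3: 1224+5130+21·18·15=12024; k=4: 1950+0+21·19·15=7935 → min 2352.
Optimal order: (A·(((B·C)·D)·E)) with cost 2352.

2352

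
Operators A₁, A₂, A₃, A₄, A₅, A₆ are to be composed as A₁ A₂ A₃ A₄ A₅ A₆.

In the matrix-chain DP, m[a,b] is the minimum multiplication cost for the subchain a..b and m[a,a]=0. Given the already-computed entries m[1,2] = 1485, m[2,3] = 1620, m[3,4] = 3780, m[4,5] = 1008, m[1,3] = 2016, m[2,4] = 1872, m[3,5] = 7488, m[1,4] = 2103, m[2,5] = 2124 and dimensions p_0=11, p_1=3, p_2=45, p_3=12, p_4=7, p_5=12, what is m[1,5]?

m[1,5] = min over k∈[1,4] of m[1,k]+m[k+1,5]+p_{0}·p_k·p_{5}.
k=1: 0 + 2124 + 11·3·12 = 2520; k=2: 1485 + 7488 + 11·45·12 = 14913; k=3: 2016 + 1008 + 11·12·12 = 4608; k=4: 2103 + 0 + 11·7·12 = 3027.
Minimum: 2520 at k=1.

2520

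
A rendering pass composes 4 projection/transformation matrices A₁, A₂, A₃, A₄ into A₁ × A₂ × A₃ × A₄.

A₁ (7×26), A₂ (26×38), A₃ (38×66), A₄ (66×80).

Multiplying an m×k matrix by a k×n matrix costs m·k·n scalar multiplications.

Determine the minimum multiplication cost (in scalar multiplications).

Adjacent pairs: A₁A₂ = 7·26·38 = 6916; A₂A₃ = 26·38·66 = 65208; A₃A₄ = 38·66·80 = 200640.
Length 3: A₁..A₃: k=1: 0+65208+7·26·66=77220; k=2: 6916+0+7·38·66=24472 → min 24472 | A₂..A₄: k=2: 0+200640+26·38·80=279680; k=3: 65208+0+26·66·80=202488 → min 202488.
Length 4: A₁..A₄: k=1: 0+202488+7·26·80=217048; k=2: 6916+200640+7·38·80=228836; k=3: 24472+0+7·66·80=61432 → min 61432.
Optimal order: (((A₁ × A₂) × A₃) × A₄) with cost 61432.

61432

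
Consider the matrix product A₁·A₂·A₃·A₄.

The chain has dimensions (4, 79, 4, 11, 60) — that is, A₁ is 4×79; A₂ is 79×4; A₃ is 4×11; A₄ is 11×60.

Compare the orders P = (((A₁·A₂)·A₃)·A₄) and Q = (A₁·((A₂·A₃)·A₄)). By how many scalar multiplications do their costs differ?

Order P = (((A₁·A₂)·A₃)·A₄): (A₁·A₂): 4×79 by 79×4 → 4×4, cost 4·79·4 = 1264; ((A₁·A₂)·A₃): 4×4 by 4×11 → 4×11, cost 4·4·11 = 176; cumulative 1440; (((A₁·A₂)·A₃)·A₄): 4×11 by 11×60 → 4×60, cost 4·11·60 = 2640; cumulative 4080. Total 4080.
Order Q = (A₁·((A₂·A₃)·A₄)): (A₂·A₃): 79×4 by 4×11 → 79×11, cost 79·4·11 = 3476; ((A₂·A₃)·A₄): 79×11 by 11×60 → 79×60, cost 79·11·60 = 52140; cumulative 55616; (A₁·((A₂·A₃)·A₄)): 4×79 by 79×60 → 4×60, cost 4·79·60 = 18960; cumulative 74576. Total 74576.
Difference: |4080 − 74576| = 70496.

70496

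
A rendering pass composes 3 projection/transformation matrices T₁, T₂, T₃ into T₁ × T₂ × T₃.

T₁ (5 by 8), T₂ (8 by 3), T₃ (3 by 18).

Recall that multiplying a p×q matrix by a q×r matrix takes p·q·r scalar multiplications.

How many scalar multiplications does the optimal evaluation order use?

390

Order (T₁ × (T₂ × T₃)): (T₂ × T₃): 8×3 by 3×18 → 8×18, cost 8·3·18 = 432; (T₁ × (T₂ × T₃)): 5×8 by 8×18 → 5×18, cost 5·8·18 = 720; cumulative 1152. Total 1152.
Order ((T₁ × T₂) × T₃): (T₁ × T₂): 5×8 by 8×3 → 5×3, cost 5·8·3 = 120; ((T₁ × T₂) × T₃): 5×3 by 3×18 → 5×18, cost 5·3·18 = 270; cumulative 390. Total 390.
Minimum: 390.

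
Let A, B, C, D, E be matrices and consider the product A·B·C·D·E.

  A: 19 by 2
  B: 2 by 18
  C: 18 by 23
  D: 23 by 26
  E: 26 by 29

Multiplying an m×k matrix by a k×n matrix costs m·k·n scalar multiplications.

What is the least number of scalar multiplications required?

4634

Adjacent pairs: AB = 19·2·18 = 684; BC = 2·18·23 = 828; CD = 18·23·26 = 10764; DE = 23·26·29 = 17342.
Length 3: A..C: k=1: 0+828+19·2·23=1702; k=2: 684+0+19·18·23=8550 → min 1702 | B..D: k=2: 0+10764+2·18·26=11700; k=3: 828+0+2·23·26=2024 → min 2024 | C..E: k=3: 0+17342+18·23·29=29348; k=4: 10764+0+18·26·29=24336 → min 24336.
Length 4: A..D: k=1: 0+2024+19·2·26=3012; k=2: 684+10764+19·18·26=20340; k=3: 1702+0+19·23·26=13064 → min 3012 | B..E: k=2: 0+24336+2·18·29=25380; k=3: 828+17342+2·23·29=19504; k=4: 2024+0+2·26·29=3532 → min 3532.
Length 5: A..E: k=1: 0+3532+19·2·29=4634; k=2: 684+24336+19·18·29=34938; k=3: 1702+17342+19·23·29=31717; k=4: 3012+0+19·26·29=17338 → min 4634.
Optimal order: (A·(((B·C)·D)·E)) with cost 4634.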